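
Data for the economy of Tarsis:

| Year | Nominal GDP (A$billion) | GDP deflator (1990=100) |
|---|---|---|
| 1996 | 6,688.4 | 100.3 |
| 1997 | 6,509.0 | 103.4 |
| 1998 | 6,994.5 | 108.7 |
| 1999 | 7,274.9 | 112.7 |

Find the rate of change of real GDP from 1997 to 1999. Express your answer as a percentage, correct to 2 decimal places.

Real GDP 1997 = 6509.0/1.034 = 6294.97.
Real GDP 1999 = 7274.9/1.127 = 6455.10.
Change = 6455.10/6294.97 − 1 = 0.0254.

2.54%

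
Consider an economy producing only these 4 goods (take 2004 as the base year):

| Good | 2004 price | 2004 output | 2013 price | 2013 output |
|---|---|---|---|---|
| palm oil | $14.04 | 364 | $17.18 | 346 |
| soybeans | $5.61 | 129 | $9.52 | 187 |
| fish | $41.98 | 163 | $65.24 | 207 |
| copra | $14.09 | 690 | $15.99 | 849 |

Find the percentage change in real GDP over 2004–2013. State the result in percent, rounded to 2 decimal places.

18.57%

Real GDP 2004 = Nominal GDP 2004 = 14.04·364 + 5.61·129 + 41.98·163 + 14.09·690 = 22399.09.
Real GDP 2013 (at 2004 prices) = 14.04·346 + 5.61·187 + 41.98·207 + 14.09·849 = 26559.18.
Real growth = 26559.18/22399.09 − 1 = 0.1857.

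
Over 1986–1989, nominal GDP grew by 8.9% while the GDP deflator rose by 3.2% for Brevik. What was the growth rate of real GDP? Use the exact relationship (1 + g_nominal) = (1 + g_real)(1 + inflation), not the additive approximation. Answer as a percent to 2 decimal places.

(1 + g_nom) = (1 + g_real)(1 + π), so g_real = 1.0890 / 1.0320 − 1 = 0.05523.

5.52%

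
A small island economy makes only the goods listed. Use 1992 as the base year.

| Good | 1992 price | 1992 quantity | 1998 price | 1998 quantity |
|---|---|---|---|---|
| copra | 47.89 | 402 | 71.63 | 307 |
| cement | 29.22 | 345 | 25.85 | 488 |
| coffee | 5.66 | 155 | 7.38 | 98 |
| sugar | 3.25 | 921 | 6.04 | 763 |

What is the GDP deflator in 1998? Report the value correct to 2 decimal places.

Nominal GDP 1998 = 71.63·307 + 25.85·488 + 7.38·98 + 6.04·763 = 39936.97.
Real GDP 1998 (at 1992 prices) = 47.89·307 + 29.22·488 + 5.66·98 + 3.25·763 = 31996.02.
Deflator = Nominal/Real × 100 = 39936.97/31996.02 × 100 = 124.819.

124.82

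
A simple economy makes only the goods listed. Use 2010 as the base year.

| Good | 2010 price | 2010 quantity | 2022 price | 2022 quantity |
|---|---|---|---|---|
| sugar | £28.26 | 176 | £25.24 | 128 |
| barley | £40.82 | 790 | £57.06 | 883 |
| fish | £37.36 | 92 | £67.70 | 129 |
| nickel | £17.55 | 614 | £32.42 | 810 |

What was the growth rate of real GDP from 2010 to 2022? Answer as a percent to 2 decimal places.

14.12%

Real GDP 2010 = Nominal GDP 2010 = 28.26·176 + 40.82·790 + 37.36·92 + 17.55·614 = 51434.38.
Real GDP 2022 (at 2010 prices) = 28.26·128 + 40.82·883 + 37.36·129 + 17.55·810 = 58696.28.
Real growth = 58696.28/51434.38 − 1 = 0.1412.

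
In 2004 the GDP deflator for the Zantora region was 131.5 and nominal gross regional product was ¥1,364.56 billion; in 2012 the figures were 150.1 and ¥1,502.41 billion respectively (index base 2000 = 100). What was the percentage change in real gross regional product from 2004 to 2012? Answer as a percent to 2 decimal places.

-3.54%

Real gross regional product 2004 = 1364.56 / 1.315 = 1037.69.
Real gross regional product 2012 = 1502.41 / 1.501 = 1000.94.
Real growth = 1000.94 / 1037.69 − 1 = -0.0354.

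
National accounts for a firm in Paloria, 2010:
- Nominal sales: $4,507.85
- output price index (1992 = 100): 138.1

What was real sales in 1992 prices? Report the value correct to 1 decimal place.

Real sales = Nominal / (output price index/100) = 4507.85 / 1.381 = 3264.19.

$3,264.2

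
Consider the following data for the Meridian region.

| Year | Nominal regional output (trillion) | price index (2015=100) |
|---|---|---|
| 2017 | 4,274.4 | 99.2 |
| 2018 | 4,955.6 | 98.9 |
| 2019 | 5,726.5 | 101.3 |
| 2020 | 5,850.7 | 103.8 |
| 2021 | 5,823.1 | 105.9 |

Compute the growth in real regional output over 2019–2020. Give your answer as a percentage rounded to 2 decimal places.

Real regional output 2019 = 5726.5/1.013 = 5653.01.
Real regional output 2020 = 5850.7/1.038 = 5636.51.
Change = 5636.51/5653.01 − 1 = -0.0029.

-0.29%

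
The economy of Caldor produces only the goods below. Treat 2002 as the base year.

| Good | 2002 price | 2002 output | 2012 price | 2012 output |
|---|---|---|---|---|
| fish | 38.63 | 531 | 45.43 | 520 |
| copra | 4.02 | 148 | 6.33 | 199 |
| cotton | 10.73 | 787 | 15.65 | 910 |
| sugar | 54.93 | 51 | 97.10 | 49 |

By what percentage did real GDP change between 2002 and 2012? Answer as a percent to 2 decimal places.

Real GDP 2002 = Nominal GDP 2002 = 38.63·531 + 4.02·148 + 10.73·787 + 54.93·51 = 32353.43.
Real GDP 2012 (at 2002 prices) = 38.63·520 + 4.02·199 + 10.73·910 + 54.93·49 = 33343.45.
Real growth = 33343.45/32353.43 − 1 = 0.0306.

3.06%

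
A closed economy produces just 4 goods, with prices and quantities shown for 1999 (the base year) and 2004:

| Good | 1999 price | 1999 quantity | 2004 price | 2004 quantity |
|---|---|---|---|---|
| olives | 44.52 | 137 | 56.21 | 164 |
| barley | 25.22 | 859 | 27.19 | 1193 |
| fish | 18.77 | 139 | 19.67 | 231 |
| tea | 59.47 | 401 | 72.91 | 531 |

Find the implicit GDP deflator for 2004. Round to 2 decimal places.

Nominal GDP 2004 = 56.21·164 + 27.19·1193 + 19.67·231 + 72.91·531 = 84915.09.
Real GDP 2004 (at 1999 prices) = 44.52·164 + 25.22·1193 + 18.77·231 + 59.47·531 = 73303.18.
Deflator = Nominal/Real × 100 = 84915.09/73303.18 × 100 = 115.841.

115.84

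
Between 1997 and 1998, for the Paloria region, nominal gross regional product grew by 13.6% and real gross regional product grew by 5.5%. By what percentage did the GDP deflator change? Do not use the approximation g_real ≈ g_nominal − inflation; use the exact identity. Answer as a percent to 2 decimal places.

7.68%

(1 + g_nom) = (1 + g_real)(1 + π), so π = 1.1360 / 1.0550 − 1 = 0.07678.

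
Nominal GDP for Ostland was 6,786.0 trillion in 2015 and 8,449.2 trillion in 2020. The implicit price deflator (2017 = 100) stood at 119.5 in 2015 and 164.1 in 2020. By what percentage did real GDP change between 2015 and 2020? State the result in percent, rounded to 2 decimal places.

Deflate each year: 2015 → 6786.0/1.195 = 5678.66; 2020 → 8449.2/1.641 = 5148.81.
So real GDP changed by 5148.81/5678.66 − 1 = -0.0933, i.e. -9.33%.

-9.33%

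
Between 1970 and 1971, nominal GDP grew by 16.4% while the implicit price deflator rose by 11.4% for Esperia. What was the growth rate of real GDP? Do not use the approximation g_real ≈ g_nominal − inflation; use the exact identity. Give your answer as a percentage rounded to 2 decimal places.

(1 + g_nom) = (1 + g_real)(1 + π), so g_real = 1.1640 / 1.1140 − 1 = 0.04488.

4.49%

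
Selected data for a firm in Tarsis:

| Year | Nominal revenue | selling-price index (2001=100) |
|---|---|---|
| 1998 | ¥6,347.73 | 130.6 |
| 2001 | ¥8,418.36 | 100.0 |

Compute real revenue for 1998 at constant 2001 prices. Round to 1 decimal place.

Real revenue = Nominal / (selling-price index/100) = 6347.73 / 1.306 = 4860.44.

¥4,860.4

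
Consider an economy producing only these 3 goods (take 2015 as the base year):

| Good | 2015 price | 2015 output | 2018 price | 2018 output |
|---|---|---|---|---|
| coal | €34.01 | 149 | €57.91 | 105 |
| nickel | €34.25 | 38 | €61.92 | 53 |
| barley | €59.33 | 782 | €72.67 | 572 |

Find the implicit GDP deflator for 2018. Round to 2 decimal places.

Nominal GDP 2018 = 57.91·105 + 61.92·53 + 72.67·572 = 50929.55.
Real GDP 2018 (at 2015 prices) = 34.01·105 + 34.25·53 + 59.33·572 = 39323.06.
Deflator = Nominal/Real × 100 = 50929.55/39323.06 × 100 = 129.516.

129.52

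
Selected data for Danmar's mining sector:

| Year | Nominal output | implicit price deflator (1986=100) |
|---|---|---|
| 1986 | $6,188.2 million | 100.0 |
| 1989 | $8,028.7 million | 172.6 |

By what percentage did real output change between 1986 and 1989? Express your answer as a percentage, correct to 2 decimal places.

Deflate each year: 1986 → 6188.2/1.000 = 6188.20; 1989 → 8028.7/1.726 = 4651.62.
So real output changed by 4651.62/6188.20 − 1 = -0.2483, i.e. -24.83%.

-24.83%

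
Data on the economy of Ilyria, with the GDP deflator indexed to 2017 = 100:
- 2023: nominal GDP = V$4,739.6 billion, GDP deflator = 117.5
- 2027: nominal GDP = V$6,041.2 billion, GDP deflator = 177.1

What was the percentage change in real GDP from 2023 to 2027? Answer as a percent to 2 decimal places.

-15.43%

Deflate each year: 2023 → 4739.6/1.175 = 4033.70; 2027 → 6041.2/1.771 = 3411.18.
So real GDP changed by 3411.18/4033.70 − 1 = -0.1543, i.e. -15.43%.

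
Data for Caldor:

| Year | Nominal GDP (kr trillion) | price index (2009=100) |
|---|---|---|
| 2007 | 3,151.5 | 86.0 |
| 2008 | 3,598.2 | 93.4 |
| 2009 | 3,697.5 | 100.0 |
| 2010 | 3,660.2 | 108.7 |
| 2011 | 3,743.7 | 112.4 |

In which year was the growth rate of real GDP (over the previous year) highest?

2008: real = 3598.2/0.934 = 3852.46; growth vs 2007 (3664.53) = 5.13%.
2009: real = 3697.5/1.000 = 3697.50; growth vs 2008 (3852.46) = -4.02%.
2010: real = 3660.2/1.087 = 3367.25; growth vs 2009 (3697.50) = -8.93%.
2011: real = 3743.7/1.124 = 3330.69; growth vs 2010 (3367.25) = -1.09%.

2008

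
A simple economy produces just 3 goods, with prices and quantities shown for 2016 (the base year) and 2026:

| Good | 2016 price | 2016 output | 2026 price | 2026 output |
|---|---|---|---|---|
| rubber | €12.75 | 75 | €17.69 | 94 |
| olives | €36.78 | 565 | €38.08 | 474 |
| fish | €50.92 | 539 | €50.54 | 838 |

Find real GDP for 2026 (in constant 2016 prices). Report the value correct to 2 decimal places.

€61303.18

Real GDP 2026 = Σ (p_2016 × q_2026) = 12.75·94 + 36.78·474 + 50.92·838 = 61303.18.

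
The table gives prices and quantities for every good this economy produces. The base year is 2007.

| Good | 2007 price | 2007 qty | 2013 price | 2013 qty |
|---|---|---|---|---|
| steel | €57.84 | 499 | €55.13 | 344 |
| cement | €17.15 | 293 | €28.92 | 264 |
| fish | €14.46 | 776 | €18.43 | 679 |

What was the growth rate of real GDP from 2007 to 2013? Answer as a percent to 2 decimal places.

Real GDP 2007 = Nominal GDP 2007 = 57.84·499 + 17.15·293 + 14.46·776 = 45108.07.
Real GDP 2013 (at 2007 prices) = 57.84·344 + 17.15·264 + 14.46·679 = 34242.90.
Real growth = 34242.90/45108.07 − 1 = -0.2409.

-24.09%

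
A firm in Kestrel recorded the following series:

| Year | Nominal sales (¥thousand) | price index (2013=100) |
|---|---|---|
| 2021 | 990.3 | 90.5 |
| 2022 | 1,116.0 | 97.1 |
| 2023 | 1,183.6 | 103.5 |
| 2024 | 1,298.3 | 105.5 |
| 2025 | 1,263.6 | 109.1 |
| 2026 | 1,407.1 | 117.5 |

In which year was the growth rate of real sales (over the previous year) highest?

2024

2022: real = 1116.0/0.971 = 1149.33; growth vs 2021 (1094.25) = 5.03%.
2023: real = 1183.6/1.035 = 1143.57; growth vs 2022 (1149.33) = -0.50%.
2024: real = 1298.3/1.055 = 1230.62; growth vs 2023 (1143.57) = 7.61%.
2025: real = 1263.6/1.091 = 1158.20; growth vs 2024 (1230.62) = -5.88%.
2026: real = 1407.1/1.175 = 1197.53; growth vs 2025 (1158.20) = 3.40%.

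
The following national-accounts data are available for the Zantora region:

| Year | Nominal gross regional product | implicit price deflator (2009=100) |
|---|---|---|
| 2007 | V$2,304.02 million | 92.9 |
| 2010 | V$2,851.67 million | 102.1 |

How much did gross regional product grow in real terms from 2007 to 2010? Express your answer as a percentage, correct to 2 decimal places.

12.62%

Deflate each year: 2007 → 2304.02/0.929 = 2480.11; 2010 → 2851.67/1.021 = 2793.02.
So real gross regional product changed by 2793.02/2480.11 − 1 = 0.1262, i.e. 12.62%.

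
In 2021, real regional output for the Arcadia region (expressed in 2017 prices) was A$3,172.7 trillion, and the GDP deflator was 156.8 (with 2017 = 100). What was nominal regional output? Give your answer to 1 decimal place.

A$4,974.8 trillion

Nominal regional output = Real × (GDP deflator/100) = 3172.7 × 1.568 = 4974.79.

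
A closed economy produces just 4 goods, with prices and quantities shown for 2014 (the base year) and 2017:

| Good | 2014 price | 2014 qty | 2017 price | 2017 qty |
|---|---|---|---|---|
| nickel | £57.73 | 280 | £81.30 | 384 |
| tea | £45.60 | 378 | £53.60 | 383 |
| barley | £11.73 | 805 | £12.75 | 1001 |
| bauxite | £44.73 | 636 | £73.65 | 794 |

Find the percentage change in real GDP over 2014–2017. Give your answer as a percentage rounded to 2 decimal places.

Real GDP 2014 = Nominal GDP 2014 = 57.73·280 + 45.60·378 + 11.73·805 + 44.73·636 = 71292.13.
Real GDP 2017 (at 2014 prices) = 57.73·384 + 45.60·383 + 11.73·1001 + 44.73·794 = 86890.47.
Real growth = 86890.47/71292.13 − 1 = 0.2188.

21.88%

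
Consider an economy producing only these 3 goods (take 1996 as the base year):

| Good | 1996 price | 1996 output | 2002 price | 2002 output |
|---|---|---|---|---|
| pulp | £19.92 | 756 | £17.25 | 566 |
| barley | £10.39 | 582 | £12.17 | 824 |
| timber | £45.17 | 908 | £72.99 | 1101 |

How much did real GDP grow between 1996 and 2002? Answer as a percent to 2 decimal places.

11.99%

Real GDP 1996 = Nominal GDP 1996 = 19.92·756 + 10.39·582 + 45.17·908 = 62120.86.
Real GDP 2002 (at 1996 prices) = 19.92·566 + 10.39·824 + 45.17·1101 = 69568.25.
Real growth = 69568.25/62120.86 − 1 = 0.1199.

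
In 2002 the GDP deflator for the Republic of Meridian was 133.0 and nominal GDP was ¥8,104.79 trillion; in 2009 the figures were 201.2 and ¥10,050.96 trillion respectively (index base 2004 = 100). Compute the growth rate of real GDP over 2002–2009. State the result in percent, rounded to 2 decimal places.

-18.02%

Deflate each year: 2002 → 8104.79/1.330 = 6093.83; 2009 → 10050.96/2.012 = 4995.51.
So real GDP changed by 4995.51/6093.83 − 1 = -0.1802, i.e. -18.02%.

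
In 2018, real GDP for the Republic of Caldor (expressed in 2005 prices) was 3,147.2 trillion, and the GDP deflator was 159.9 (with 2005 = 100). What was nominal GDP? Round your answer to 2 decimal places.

5,032.37 trillion

Nominal GDP = Real × (GDP deflator/100) = 3147.2 × 1.599 = 5032.37.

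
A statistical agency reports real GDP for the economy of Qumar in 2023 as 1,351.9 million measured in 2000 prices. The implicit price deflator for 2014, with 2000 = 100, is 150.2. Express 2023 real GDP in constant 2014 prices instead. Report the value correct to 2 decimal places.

2,030.55 million

Real GDP in 2014 prices = Real GDP in 2000 prices × (P_2014/P_2000) = 1351.9 × 1.502 = 2030.55.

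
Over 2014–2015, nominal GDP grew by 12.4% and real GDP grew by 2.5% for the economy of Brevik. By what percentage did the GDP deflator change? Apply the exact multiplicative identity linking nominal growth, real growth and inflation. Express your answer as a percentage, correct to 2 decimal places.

(1 + g_nom) = (1 + g_real)(1 + π), so π = 1.1240 / 1.0250 − 1 = 0.09659.

9.66%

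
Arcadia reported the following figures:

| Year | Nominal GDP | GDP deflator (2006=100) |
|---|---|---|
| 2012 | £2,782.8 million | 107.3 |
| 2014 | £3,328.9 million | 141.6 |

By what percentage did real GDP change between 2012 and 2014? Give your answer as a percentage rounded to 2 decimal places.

-9.35%

Real GDP 2012 = 2782.8 / 1.073 = 2593.48.
Real GDP 2014 = 3328.9 / 1.416 = 2350.92.
Real growth = 2350.92 / 2593.48 − 1 = -0.0935.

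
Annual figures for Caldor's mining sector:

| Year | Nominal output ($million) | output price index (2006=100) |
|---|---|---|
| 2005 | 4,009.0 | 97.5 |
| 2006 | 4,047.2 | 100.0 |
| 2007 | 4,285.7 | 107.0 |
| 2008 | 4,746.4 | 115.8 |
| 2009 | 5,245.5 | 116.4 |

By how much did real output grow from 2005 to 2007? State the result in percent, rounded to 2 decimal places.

-2.59%

Real output 2005 = 4009.0/0.975 = 4111.79.
Real output 2007 = 4285.7/1.070 = 4005.33.
Change = 4005.33/4111.79 − 1 = -0.0259.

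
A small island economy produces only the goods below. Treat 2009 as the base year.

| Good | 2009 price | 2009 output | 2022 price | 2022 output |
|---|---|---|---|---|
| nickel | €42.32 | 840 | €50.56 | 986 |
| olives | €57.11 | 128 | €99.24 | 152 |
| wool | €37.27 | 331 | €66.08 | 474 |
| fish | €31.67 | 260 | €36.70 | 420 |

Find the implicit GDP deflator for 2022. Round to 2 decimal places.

137.23

Nominal GDP 2022 = 50.56·986 + 99.24·152 + 66.08·474 + 36.70·420 = 111672.56.
Real GDP 2022 (at 2009 prices) = 42.32·986 + 57.11·152 + 37.27·474 + 31.67·420 = 81375.62.
Deflator = Nominal/Real × 100 = 111672.56/81375.62 × 100 = 137.231.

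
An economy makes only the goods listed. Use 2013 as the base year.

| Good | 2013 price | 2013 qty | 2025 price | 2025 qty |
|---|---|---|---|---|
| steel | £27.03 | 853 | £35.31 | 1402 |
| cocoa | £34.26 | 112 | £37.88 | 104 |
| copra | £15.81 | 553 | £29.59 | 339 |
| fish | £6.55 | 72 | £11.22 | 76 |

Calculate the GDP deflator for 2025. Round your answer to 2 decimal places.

135.95

Nominal GDP 2025 = 35.31·1402 + 37.88·104 + 29.59·339 + 11.22·76 = 64327.87.
Real GDP 2025 (at 2013 prices) = 27.03·1402 + 34.26·104 + 15.81·339 + 6.55·76 = 47316.49.
Deflator = Nominal/Real × 100 = 64327.87/47316.49 × 100 = 135.952.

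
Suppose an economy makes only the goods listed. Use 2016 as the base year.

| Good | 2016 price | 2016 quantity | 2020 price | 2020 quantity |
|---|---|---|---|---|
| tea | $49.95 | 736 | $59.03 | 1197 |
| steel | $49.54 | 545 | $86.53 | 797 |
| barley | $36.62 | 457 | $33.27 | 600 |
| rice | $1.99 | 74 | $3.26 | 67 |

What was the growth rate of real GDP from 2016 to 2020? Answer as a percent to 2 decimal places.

50.51%

Real GDP 2016 = Nominal GDP 2016 = 49.95·736 + 49.54·545 + 36.62·457 + 1.99·74 = 80645.10.
Real GDP 2020 (at 2016 prices) = 49.95·1197 + 49.54·797 + 36.62·600 + 1.99·67 = 121378.86.
Real growth = 121378.86/80645.10 − 1 = 0.5051.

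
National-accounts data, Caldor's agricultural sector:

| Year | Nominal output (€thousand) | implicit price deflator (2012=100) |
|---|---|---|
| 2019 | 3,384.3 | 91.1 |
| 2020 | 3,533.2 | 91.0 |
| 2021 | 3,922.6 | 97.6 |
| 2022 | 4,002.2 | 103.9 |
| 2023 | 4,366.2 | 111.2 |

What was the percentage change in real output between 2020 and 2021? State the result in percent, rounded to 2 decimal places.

Real output 2020 = 3533.2/0.910 = 3882.64.
Real output 2021 = 3922.6/0.976 = 4019.06.
Change = 4019.06/3882.64 − 1 = 0.0351.

3.51%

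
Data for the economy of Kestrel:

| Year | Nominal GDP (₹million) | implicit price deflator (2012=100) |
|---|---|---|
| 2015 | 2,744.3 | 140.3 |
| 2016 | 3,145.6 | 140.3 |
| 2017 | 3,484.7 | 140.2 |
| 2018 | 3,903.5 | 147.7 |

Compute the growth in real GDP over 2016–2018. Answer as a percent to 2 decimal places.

Real GDP 2016 = 3145.6/1.403 = 2242.05.
Real GDP 2018 = 3903.5/1.477 = 2642.86.
Change = 2642.86/2242.05 − 1 = 0.1788.

17.88%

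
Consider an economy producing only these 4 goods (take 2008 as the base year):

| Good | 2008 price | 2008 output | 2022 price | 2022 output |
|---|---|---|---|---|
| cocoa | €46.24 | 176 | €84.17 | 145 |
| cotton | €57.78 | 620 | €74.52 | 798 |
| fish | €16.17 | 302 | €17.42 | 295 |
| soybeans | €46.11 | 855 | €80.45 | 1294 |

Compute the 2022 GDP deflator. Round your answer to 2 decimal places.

154.30

Nominal GDP 2022 = 84.17·145 + 74.52·798 + 17.42·295 + 80.45·1294 = 180912.81.
Real GDP 2022 (at 2008 prices) = 46.24·145 + 57.78·798 + 16.17·295 + 46.11·1294 = 117249.73.
Deflator = Nominal/Real × 100 = 180912.81/117249.73 × 100 = 154.297.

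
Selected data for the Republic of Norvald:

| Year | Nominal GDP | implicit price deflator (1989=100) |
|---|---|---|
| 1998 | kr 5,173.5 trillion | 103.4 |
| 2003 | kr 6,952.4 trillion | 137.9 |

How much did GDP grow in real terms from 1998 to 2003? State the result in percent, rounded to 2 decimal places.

Real GDP 1998 = 5173.5 / 1.034 = 5003.38.
Real GDP 2003 = 6952.4 / 1.379 = 5041.62.
Real growth = 5041.62 / 5003.38 − 1 = 0.0076.

0.76%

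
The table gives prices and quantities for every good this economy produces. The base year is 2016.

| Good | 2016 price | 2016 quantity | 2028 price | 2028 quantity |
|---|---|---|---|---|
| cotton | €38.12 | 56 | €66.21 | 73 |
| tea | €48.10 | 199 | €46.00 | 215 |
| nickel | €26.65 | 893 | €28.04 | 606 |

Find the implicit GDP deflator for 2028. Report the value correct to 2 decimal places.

108.34

Nominal GDP 2028 = 66.21·73 + 46.00·215 + 28.04·606 = 31715.57.
Real GDP 2028 (at 2016 prices) = 38.12·73 + 48.10·215 + 26.65·606 = 29274.16.
Deflator = Nominal/Real × 100 = 31715.57/29274.16 × 100 = 108.340.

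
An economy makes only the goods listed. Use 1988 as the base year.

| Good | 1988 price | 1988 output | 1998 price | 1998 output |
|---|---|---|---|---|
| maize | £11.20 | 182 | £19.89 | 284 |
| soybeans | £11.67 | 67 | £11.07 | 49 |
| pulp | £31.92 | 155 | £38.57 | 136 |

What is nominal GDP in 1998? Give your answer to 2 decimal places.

£11436.71

Nominal GDP 1998 = Σ (p_1998 × q_1998) = 19.89·284 + 11.07·49 + 38.57·136 = 11436.71.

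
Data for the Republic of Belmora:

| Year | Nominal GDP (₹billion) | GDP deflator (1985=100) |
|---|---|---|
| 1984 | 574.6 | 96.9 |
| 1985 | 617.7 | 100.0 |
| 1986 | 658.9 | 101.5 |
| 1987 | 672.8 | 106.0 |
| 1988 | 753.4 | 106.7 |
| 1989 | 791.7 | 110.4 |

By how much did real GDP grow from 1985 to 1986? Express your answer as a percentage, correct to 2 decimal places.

5.09%

Real GDP 1985 = 617.7/1.000 = 617.70.
Real GDP 1986 = 658.9/1.015 = 649.16.
Change = 649.16/617.70 − 1 = 0.0509.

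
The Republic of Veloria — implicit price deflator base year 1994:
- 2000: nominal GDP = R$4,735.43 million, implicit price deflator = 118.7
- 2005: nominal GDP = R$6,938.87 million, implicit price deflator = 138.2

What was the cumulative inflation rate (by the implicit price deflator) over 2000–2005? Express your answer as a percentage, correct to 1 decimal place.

Price-level change = 138.2 / 118.7 − 1 = 0.1643.

16.4%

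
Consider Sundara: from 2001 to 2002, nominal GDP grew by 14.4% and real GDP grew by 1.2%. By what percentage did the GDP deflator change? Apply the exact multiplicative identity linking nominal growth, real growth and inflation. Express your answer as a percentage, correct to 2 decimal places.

(1 + g_nom) = (1 + g_real)(1 + π), so π = 1.1440 / 1.0120 − 1 = 0.13043.

13.04%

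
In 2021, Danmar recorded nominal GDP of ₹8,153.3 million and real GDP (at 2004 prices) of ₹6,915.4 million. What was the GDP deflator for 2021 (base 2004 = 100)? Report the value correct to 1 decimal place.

117.9

GDP deflator = (Nominal / Real) × 100 = 8153.3 / 6915.4 × 100 = 117.90.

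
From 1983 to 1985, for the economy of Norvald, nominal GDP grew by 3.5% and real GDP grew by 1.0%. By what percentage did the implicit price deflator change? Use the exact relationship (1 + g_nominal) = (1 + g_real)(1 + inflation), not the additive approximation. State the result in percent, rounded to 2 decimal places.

(1 + g_nom) = (1 + g_real)(1 + π), so π = 1.0350 / 1.0100 − 1 = 0.02475.

2.48%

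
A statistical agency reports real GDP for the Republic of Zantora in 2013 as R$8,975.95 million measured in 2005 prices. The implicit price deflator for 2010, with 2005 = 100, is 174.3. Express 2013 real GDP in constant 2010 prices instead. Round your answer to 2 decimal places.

R$15,645.08 million

Real GDP in 2010 prices = Real GDP in 2005 prices × (P_2010/P_2005) = 8975.95 × 1.743 = 15645.08.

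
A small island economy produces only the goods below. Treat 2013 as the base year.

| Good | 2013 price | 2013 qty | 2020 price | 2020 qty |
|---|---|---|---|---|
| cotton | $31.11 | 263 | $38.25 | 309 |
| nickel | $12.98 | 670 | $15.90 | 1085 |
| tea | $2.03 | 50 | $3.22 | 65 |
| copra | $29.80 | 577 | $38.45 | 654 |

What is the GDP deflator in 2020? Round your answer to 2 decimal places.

125.65

Nominal GDP 2020 = 38.25·309 + 15.90·1085 + 3.22·65 + 38.45·654 = 54426.35.
Real GDP 2020 (at 2013 prices) = 31.11·309 + 12.98·1085 + 2.03·65 + 29.80·654 = 43317.44.
Deflator = Nominal/Real × 100 = 54426.35/43317.44 × 100 = 125.645.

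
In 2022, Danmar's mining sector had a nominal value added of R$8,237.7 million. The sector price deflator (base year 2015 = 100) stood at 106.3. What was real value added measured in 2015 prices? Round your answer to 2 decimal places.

R$7,749.48 million

Real value added = Nominal / (sector price deflator/100) = 8237.7 / 1.063 = 7749.48.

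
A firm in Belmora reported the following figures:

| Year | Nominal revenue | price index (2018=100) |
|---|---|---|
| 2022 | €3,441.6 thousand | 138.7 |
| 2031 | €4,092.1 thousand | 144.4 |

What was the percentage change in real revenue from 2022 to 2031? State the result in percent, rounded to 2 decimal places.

14.21%

Deflate each year: 2022 → 3441.6/1.387 = 2481.33; 2031 → 4092.1/1.444 = 2833.86.
So real revenue changed by 2833.86/2481.33 − 1 = 0.1421, i.e. 14.21%.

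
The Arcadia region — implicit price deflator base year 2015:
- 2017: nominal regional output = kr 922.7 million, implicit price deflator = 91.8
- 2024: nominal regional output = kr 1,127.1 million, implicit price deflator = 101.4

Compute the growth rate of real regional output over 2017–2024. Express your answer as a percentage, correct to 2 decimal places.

Deflate each year: 2017 → 922.7/0.918 = 1005.12; 2024 → 1127.1/1.014 = 1111.54.
So real regional output changed by 1111.54/1005.12 − 1 = 0.1059, i.e. 10.59%.

10.59%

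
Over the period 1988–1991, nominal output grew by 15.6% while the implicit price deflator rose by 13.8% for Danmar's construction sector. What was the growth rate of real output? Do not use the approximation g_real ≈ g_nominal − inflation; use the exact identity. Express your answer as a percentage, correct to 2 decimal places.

1.58%

(1 + g_nom) = (1 + g_real)(1 + π), so g_real = 1.1560 / 1.1380 − 1 = 0.01582.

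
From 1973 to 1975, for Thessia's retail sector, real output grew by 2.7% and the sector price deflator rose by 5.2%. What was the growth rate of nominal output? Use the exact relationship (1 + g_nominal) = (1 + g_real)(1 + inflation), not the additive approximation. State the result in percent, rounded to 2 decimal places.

(1 + g_nom) = (1 + g_real)(1 + π) = 1.0270 × 1.0520 = 1.08040.

8.04%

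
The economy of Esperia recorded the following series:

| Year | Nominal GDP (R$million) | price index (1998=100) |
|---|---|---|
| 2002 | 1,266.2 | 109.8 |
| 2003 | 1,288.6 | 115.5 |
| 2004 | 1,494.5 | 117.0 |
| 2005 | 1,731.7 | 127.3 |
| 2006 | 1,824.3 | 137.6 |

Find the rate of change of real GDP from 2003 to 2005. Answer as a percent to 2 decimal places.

Real GDP 2003 = 1288.6/1.155 = 1115.67.
Real GDP 2005 = 1731.7/1.273 = 1360.33.
Change = 1360.33/1115.67 − 1 = 0.2193.

21.93%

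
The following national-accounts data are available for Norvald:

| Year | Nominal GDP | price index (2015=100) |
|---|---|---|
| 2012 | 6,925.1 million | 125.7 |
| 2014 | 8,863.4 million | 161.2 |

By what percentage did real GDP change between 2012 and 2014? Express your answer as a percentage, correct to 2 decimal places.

Real GDP 2012 = 6925.1 / 1.257 = 5509.23.
Real GDP 2014 = 8863.4 / 1.612 = 5498.39.
Real growth = 5498.39 / 5509.23 − 1 = -0.0020.

-0.20%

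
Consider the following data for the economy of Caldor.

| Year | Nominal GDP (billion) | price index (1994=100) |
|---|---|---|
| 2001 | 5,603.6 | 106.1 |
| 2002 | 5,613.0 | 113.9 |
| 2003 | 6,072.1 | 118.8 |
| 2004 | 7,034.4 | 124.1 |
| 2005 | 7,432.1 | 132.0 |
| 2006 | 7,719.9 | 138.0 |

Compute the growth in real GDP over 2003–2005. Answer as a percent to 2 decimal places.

10.16%

Real GDP 2003 = 6072.1/1.188 = 5111.20.
Real GDP 2005 = 7432.1/1.320 = 5630.38.
Change = 5630.38/5111.20 − 1 = 0.1016.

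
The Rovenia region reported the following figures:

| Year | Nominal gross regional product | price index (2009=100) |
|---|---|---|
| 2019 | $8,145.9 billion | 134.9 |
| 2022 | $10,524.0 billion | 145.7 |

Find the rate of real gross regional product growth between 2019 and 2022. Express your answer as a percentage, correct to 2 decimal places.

Deflate each year: 2019 → 8145.9/1.349 = 6038.47; 2022 → 10524.0/1.457 = 7223.06.
So real gross regional product changed by 7223.06/6038.47 − 1 = 0.1962, i.e. 19.62%.

19.62%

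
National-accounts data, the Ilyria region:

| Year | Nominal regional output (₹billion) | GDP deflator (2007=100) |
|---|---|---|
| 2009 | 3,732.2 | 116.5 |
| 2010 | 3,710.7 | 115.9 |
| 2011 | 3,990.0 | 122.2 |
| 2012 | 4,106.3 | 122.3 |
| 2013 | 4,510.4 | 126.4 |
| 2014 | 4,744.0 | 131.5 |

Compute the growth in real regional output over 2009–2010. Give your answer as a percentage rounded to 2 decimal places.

Real regional output 2009 = 3732.2/1.165 = 3203.61.
Real regional output 2010 = 3710.7/1.159 = 3201.64.
Change = 3201.64/3203.61 − 1 = -0.0006.

-0.06%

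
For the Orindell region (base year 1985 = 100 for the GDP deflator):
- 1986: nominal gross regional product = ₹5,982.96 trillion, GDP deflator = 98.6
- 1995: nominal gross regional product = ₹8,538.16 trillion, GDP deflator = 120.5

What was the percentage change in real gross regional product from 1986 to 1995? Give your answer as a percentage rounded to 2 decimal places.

16.77%

Deflate each year: 1986 → 5982.96/0.986 = 6067.91; 1995 → 8538.16/1.205 = 7085.61.
So real gross regional product changed by 7085.61/6067.91 − 1 = 0.1677, i.e. 16.77%.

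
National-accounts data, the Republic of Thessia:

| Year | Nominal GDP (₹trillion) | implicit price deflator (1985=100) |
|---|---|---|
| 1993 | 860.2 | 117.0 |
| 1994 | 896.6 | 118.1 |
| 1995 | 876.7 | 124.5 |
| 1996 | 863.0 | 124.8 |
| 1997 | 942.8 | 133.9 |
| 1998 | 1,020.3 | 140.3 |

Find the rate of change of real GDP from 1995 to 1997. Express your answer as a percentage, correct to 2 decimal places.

Real GDP 1995 = 876.7/1.245 = 704.18.
Real GDP 1997 = 942.8/1.339 = 704.11.
Change = 704.11/704.18 − 1 = -0.0001.

-0.01%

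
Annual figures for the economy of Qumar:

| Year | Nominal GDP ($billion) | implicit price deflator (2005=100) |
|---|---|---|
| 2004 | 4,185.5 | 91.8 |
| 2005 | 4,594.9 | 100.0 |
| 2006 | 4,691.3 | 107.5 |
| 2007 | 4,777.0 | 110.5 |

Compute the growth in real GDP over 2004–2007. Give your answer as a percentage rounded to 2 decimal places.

Real GDP 2004 = 4185.5/0.918 = 4559.37.
Real GDP 2007 = 4777.0/1.105 = 4323.08.
Change = 4323.08/4559.37 − 1 = -0.0518.

-5.18%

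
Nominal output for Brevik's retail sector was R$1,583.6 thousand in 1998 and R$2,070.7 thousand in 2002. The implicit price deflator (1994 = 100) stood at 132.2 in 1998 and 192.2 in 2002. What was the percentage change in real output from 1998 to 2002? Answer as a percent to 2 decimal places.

-10.06%

Real output 1998 = 1583.6 / 1.322 = 1197.88.
Real output 2002 = 2070.7 / 1.922 = 1077.37.
Real growth = 1077.37 / 1197.88 − 1 = -0.1006.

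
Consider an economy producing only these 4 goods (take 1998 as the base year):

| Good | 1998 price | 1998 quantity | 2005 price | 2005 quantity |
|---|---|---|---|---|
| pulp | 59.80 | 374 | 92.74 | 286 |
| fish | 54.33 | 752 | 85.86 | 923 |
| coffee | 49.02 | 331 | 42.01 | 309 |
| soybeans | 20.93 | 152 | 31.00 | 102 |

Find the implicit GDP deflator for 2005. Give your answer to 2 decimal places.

Nominal GDP 2005 = 92.74·286 + 85.86·923 + 42.01·309 + 31.00·102 = 121915.51.
Real GDP 2005 (at 1998 prices) = 59.80·286 + 54.33·923 + 49.02·309 + 20.93·102 = 84531.43.
Deflator = Nominal/Real × 100 = 121915.51/84531.43 × 100 = 144.225.

144.23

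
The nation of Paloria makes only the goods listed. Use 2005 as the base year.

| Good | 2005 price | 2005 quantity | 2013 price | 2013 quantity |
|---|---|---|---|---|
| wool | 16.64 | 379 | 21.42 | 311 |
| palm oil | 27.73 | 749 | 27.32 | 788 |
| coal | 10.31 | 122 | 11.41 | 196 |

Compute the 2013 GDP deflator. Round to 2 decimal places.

104.75

Nominal GDP 2013 = 21.42·311 + 27.32·788 + 11.41·196 = 30426.14.
Real GDP 2013 (at 2005 prices) = 16.64·311 + 27.73·788 + 10.31·196 = 29047.04.
Deflator = Nominal/Real × 100 = 30426.14/29047.04 × 100 = 104.748.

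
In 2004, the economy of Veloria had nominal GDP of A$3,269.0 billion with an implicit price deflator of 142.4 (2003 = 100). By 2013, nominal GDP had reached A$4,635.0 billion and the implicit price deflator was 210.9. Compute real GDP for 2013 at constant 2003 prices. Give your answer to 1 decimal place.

A$2,197.7 billion

Real GDP = Nominal / (implicit price deflator/100) = 4635.0 / 2.109 = 2197.72.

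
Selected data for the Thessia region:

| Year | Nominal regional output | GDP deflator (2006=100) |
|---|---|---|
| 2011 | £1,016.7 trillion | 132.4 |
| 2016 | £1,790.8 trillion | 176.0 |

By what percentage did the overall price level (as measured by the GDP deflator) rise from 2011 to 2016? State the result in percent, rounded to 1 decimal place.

Price-level change = 176.0 / 132.4 − 1 = 0.3293.

32.9%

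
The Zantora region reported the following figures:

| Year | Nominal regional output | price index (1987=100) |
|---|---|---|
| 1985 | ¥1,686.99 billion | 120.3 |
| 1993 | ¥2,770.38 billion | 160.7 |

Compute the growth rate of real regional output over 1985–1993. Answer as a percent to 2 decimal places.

22.94%

Real regional output 1985 = 1686.99 / 1.203 = 1402.32.
Real regional output 1993 = 2770.38 / 1.607 = 1723.95.
Real growth = 1723.95 / 1402.32 − 1 = 0.2294.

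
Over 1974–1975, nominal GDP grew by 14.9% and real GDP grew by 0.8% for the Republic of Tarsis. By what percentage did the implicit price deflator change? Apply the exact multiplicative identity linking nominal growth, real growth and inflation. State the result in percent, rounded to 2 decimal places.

(1 + g_nom) = (1 + g_real)(1 + π), so π = 1.1490 / 1.0080 − 1 = 0.13988.

13.99%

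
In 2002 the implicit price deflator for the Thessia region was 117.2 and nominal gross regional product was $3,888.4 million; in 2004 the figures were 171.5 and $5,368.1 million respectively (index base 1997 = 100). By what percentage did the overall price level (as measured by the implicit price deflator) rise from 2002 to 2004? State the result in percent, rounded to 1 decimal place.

46.3%

Price-level change = 171.5 / 117.2 − 1 = 0.4633.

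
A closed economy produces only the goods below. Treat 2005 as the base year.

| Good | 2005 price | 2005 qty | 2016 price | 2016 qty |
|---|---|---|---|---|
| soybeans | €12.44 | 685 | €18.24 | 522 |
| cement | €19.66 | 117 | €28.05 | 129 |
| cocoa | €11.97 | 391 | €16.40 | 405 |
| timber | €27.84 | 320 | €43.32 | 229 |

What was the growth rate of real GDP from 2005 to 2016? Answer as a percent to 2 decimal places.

Real GDP 2005 = Nominal GDP 2005 = 12.44·685 + 19.66·117 + 11.97·391 + 27.84·320 = 24410.69.
Real GDP 2016 (at 2005 prices) = 12.44·522 + 19.66·129 + 11.97·405 + 27.84·229 = 20253.03.
Real growth = 20253.03/24410.69 − 1 = -0.1703.

-17.03%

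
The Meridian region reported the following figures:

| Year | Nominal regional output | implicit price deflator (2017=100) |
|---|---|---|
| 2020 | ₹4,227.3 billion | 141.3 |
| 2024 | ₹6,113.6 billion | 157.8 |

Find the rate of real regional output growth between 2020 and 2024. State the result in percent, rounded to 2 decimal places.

Deflate each year: 2020 → 4227.3/1.413 = 2991.72; 2024 → 6113.6/1.578 = 3874.27.
So real regional output changed by 3874.27/2991.72 − 1 = 0.2950, i.e. 29.50%.

29.50%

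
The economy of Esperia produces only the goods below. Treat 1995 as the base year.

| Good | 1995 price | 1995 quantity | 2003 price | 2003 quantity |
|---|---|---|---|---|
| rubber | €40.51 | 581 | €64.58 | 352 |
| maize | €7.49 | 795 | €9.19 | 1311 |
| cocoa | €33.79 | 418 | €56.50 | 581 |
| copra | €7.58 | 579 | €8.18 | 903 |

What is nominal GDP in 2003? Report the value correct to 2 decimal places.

Nominal GDP 2003 = Σ (p_2003 × q_2003) = 64.58·352 + 9.19·1311 + 56.50·581 + 8.18·903 = 74993.29.

€74993.29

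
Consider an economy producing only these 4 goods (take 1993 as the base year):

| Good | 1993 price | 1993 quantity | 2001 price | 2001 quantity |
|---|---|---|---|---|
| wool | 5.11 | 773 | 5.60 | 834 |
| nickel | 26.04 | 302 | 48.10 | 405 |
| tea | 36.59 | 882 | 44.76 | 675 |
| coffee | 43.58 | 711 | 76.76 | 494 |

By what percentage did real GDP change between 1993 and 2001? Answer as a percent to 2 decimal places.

-18.70%

Real GDP 1993 = Nominal GDP 1993 = 5.11·773 + 26.04·302 + 36.59·882 + 43.58·711 = 75071.87.
Real GDP 2001 (at 1993 prices) = 5.11·834 + 26.04·405 + 36.59·675 + 43.58·494 = 61034.71.
Real growth = 61034.71/75071.87 − 1 = -0.1870.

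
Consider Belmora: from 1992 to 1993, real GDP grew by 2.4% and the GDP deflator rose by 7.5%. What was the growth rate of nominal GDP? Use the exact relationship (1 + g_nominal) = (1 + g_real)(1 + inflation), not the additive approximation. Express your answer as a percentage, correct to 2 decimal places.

10.08%

(1 + g_nom) = (1 + g_real)(1 + π) = 1.0240 × 1.0750 = 1.10080.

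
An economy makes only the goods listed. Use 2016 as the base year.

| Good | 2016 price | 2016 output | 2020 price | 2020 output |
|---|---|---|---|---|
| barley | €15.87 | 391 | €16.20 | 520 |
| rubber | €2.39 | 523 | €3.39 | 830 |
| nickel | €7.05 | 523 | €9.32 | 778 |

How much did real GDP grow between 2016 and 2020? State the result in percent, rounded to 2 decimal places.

41.09%

Real GDP 2016 = Nominal GDP 2016 = 15.87·391 + 2.39·523 + 7.05·523 = 11142.29.
Real GDP 2020 (at 2016 prices) = 15.87·520 + 2.39·830 + 7.05·778 = 15721.00.
Real growth = 15721.00/11142.29 − 1 = 0.4109.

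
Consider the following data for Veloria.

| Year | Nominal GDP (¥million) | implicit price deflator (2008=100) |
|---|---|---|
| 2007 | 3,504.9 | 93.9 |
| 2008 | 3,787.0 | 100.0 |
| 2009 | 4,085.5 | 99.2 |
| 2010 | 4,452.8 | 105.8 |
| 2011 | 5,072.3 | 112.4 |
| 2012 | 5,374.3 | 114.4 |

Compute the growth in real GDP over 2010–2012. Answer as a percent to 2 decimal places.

11.62%

Real GDP 2010 = 4452.8/1.058 = 4208.70.
Real GDP 2012 = 5374.3/1.144 = 4697.81.
Change = 4697.81/4208.70 − 1 = 0.1162.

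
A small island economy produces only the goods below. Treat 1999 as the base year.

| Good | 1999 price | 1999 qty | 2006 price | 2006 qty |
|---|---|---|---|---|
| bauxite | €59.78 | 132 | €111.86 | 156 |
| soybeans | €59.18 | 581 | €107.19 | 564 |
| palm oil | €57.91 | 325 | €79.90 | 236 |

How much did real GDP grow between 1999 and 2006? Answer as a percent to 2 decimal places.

Real GDP 1999 = Nominal GDP 1999 = 59.78·132 + 59.18·581 + 57.91·325 = 61095.29.
Real GDP 2006 (at 1999 prices) = 59.78·156 + 59.18·564 + 57.91·236 = 56369.96.
Real growth = 56369.96/61095.29 − 1 = -0.0773.

-7.73%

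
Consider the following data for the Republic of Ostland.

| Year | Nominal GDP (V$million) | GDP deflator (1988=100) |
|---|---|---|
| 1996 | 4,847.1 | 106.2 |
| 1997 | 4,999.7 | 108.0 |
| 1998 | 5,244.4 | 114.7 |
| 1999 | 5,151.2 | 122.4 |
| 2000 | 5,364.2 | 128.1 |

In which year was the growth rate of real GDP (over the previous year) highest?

1997: real = 4999.7/1.080 = 4629.35; growth vs 1996 (4564.12) = 1.43%.
1998: real = 5244.4/1.147 = 4572.28; growth vs 1997 (4629.35) = -1.23%.
1999: real = 5151.2/1.224 = 4208.50; growth vs 1998 (4572.28) = -7.96%.
2000: real = 5364.2/1.281 = 4187.51; growth vs 1999 (4208.50) = -0.50%.

1997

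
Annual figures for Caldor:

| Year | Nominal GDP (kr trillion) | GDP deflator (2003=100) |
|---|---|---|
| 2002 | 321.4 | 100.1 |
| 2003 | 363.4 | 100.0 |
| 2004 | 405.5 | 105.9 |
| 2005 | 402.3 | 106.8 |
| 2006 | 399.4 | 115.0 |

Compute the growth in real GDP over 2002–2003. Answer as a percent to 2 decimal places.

Real GDP 2002 = 321.4/1.001 = 321.08.
Real GDP 2003 = 363.4/1.000 = 363.40.
Change = 363.40/321.08 − 1 = 0.1318.

13.18%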